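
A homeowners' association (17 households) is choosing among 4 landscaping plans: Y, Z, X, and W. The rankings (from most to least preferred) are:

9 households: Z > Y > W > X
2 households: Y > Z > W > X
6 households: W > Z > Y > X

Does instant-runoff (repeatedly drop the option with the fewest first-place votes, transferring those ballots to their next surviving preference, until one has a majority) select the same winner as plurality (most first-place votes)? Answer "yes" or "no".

yes

Instant-runoff — R1 Y 2, Z 9, X 0, W 6 (Z winner). Winner: Z.
Plurality — first-place votes: Y 2, Z 9, X 0, W 6. Winner: Z.
The two methods agree.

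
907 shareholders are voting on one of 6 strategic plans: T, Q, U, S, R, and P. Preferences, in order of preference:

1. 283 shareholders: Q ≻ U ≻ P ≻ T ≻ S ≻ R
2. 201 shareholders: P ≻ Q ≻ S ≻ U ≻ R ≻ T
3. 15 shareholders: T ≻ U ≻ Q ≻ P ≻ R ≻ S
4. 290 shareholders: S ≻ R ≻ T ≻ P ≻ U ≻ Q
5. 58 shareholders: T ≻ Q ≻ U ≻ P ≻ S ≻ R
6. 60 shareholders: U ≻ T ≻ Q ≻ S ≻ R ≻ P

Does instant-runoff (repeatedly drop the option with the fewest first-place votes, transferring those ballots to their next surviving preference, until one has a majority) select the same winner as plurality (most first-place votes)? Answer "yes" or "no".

Instant-runoff — R1 T 73, Q 283, U 60, S 290, R 0, P 201 (R out); R2 T 73, Q 283, U 60, S 290, P 201 (U out); R3 T 133, Q 283, S 290, P 201 (T out); R4 Q 416, S 290, P 201 (P out); R5 Q 617, S 290 (Q winner). Winner: Q.
Plurality — first-place votes: T 73, Q 283, U 60, S 290, R 0, P 201. Winner: S.
The two methods disagree.

no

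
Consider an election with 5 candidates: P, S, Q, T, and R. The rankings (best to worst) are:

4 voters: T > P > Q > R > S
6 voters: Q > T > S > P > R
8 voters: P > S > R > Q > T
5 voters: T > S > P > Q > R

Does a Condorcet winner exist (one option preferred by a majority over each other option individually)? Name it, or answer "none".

none

Checking pairwise contests:
T beats P 15–8.
P beats S 12–11.
P beats Q 17–6.
Q beats T 14–9.
P beats R 23–0.
Every option loses at least one head-to-head, so there is no Condorcet winner.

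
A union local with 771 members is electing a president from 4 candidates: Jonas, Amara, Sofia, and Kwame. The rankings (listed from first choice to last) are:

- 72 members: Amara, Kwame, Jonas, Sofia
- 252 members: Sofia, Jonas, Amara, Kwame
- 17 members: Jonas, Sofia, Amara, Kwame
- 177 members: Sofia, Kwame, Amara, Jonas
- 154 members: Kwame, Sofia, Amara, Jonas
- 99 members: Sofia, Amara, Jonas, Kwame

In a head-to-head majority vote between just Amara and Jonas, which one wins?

Voters preferring Amara to Jonas: 502; preferring Jonas to Amara: 269.
Amara wins the head-to-head.

Amara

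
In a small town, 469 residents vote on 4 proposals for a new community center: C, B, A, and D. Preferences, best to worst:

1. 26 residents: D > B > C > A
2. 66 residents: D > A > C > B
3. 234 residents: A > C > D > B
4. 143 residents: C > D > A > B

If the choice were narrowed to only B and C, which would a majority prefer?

Voters preferring B to C: 26; preferring C to B: 443.
C wins the head-to-head.

C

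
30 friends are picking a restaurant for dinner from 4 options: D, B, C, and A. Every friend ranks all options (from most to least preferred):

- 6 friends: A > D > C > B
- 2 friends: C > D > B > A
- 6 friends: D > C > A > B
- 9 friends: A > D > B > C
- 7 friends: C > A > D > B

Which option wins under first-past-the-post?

A

First-place votes: D 6, B 0, C 9, A 15.
A has the most first-place votes.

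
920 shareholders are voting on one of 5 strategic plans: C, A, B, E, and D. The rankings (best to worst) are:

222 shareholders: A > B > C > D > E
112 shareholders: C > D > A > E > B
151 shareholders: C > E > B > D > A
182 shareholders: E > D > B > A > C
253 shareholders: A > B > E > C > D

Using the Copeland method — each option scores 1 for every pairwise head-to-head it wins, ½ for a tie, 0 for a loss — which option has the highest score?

C: beats E and D; loses to A and B → score 2.
A: beats C, B, E, and D → score 4.
B: beats C, E, and D; loses to A → score 3.
E: beats D; loses to C, A, and B → score 1.
D: loses to C, A, B, and E → score 0.
A has the best pairwise record.

A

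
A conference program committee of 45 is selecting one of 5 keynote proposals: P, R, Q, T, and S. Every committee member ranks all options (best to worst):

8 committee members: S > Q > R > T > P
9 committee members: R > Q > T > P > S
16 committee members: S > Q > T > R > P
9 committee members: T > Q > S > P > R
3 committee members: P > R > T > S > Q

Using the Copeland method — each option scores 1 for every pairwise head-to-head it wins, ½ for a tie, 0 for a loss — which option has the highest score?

S

P: loses to R, Q, T, and S → score 0.
R: beats P; loses to Q, T, and S → score 1.
Q: beats P, R, and T; loses to S → score 3.
T: beats P and R; loses to Q and S → score 2.
S: beats P, R, Q, and T → score 4.
S has the best pairwise record.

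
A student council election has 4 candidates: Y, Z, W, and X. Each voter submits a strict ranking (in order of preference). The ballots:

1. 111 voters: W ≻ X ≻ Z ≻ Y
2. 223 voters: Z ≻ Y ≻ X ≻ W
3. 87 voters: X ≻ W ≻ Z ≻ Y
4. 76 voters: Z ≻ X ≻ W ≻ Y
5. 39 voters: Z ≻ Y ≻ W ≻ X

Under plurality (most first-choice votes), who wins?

First-place votes: Y 0, Z 338, W 111, X 87.
Z has the most first-place votes.

Z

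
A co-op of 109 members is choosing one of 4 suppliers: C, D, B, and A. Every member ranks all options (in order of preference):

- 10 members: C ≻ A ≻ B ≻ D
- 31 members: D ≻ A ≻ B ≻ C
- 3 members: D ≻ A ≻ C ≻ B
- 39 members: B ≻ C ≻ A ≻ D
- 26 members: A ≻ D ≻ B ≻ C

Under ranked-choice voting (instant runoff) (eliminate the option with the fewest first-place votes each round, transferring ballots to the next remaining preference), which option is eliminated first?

C

Round 1: C 10, D 34, B 39, A 26. Eliminate C.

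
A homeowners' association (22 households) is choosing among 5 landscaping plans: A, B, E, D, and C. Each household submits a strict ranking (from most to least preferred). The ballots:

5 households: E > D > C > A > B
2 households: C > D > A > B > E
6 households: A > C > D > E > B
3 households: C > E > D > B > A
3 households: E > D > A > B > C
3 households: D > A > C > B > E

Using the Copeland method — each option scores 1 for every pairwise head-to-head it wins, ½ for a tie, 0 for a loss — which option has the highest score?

D

A: beats B and C; ties E; loses to D → score 2.5.
B: loses to A, E, D, and C → score 0.
E: beats B; ties A and D; loses to C → score 2.
D: beats A and B; ties E and C → score 3.
C: beats B and E; ties D; loses to A → score 2.5.
D has the best pairwise record.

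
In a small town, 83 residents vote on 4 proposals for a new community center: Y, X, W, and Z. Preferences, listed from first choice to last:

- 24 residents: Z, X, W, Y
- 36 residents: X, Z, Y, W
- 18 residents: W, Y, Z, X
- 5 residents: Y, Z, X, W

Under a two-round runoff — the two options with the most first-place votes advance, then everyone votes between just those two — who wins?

Z

Round 1 first-place votes: Y 5, X 36, W 18, Z 24.
X and Z advance.
Runoff: X is preferred to Z by 36 voters; Z by 47.
Z wins the runoff.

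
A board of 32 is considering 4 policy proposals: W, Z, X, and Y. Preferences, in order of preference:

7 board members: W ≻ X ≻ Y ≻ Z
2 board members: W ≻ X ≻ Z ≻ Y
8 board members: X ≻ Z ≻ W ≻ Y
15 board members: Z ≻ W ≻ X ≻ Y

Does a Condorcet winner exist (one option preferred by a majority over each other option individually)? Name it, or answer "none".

Checking pairwise contests:
Z beats W 23–9.
X beats Z 17–15.
W beats X 24–8.
W beats Y 32–0.
Every option loses at least one head-to-head, so there is no Condorcet winner.

none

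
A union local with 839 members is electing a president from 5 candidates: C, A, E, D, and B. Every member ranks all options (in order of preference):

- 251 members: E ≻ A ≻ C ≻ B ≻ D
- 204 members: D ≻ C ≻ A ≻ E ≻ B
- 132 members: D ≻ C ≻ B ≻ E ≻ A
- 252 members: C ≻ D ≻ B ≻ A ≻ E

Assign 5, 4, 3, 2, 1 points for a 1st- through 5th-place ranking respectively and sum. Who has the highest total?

C

C: 251·3 + 204·4 + 132·4 + 252·5 = 3357
A: 251·4 + 204·3 + 132·1 + 252·2 = 2252
E: 251·5 + 204·2 + 132·2 + 252·1 = 2179
D: 251·1 + 204·5 + 132·5 + 252·4 = 2939
B: 251·2 + 204·1 + 132·3 + 252·3 = 1858
C has the highest Borda score (3357).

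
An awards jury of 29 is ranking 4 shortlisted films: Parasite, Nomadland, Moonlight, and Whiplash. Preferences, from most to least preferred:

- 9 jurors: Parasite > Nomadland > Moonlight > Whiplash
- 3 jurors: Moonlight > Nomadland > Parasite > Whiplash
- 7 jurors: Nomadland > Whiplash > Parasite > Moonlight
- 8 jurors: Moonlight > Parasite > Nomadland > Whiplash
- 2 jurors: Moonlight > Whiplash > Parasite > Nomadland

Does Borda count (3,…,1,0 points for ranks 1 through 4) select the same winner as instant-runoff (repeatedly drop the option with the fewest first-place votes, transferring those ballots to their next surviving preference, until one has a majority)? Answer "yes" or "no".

yes

Borda — scores: Parasite 55, Nomadland 53, Moonlight 48, Whiplash 18. Winner: Parasite.
Instant-runoff — R1 Parasite 9, Nomadland 7, Moonlight 13, Whiplash 0 (Whiplash out); R2 Parasite 9, Nomadland 7, Moonlight 13 (Nomadland out); R3 Parasite 16, Moonlight 13 (Parasite winner). Winner: Parasite.
The two methods agree.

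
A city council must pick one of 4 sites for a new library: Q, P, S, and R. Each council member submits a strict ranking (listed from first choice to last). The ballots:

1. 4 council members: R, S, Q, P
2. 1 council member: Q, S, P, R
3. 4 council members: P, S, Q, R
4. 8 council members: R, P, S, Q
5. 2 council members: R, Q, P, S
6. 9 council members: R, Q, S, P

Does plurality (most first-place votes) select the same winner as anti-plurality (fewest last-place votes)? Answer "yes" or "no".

no

Plurality — first-place votes: Q 1, P 4, S 0, R 23. Winner: R.
Anti-plurality — last-place votes: Q 8, P 13, S 2, R 5. Winner: S.
The two methods disagree.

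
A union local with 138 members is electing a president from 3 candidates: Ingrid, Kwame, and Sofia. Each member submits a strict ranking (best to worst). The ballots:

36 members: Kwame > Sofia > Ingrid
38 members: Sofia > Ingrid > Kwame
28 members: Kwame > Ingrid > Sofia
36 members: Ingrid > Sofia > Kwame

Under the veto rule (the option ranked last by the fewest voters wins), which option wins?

Last-place votes: Ingrid 36, Kwame 74, Sofia 28.
Sofia is ranked last by the fewest voters, so Sofia wins.

Sofia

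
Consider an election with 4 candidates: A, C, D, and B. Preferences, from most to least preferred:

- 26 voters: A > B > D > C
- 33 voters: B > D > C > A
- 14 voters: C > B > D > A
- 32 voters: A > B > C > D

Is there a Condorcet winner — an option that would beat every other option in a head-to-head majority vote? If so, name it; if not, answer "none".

A

A vs C: 58–47 for A.
A vs D: 58–47 for A.
A vs B: 58–47 for A.
A beats every other option head-to-head.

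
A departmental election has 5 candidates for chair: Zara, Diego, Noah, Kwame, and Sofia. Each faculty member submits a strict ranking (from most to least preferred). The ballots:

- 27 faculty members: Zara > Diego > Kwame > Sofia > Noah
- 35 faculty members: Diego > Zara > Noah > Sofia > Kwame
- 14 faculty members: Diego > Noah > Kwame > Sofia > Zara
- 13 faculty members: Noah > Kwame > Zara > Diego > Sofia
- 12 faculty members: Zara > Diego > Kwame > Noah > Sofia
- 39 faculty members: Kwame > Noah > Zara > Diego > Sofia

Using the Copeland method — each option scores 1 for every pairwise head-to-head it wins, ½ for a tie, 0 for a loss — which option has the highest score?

Zara: beats Diego, Noah, Kwame, and Sofia → score 4.
Diego: beats Noah, Kwame, and Sofia; loses to Zara → score 3.
Noah: beats Sofia; loses to Zara, Diego, and Kwame → score 1.
Kwame: beats Noah and Sofia; loses to Zara and Diego → score 2.
Sofia: loses to Zara, Diego, Noah, and Kwame → score 0.
Zara has the best pairwise record.

Zara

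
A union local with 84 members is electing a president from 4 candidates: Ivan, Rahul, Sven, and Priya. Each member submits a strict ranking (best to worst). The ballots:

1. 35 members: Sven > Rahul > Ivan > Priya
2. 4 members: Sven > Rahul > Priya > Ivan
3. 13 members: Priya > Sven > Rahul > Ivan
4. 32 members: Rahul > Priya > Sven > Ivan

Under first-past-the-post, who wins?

Sven

First-place votes: Ivan 0, Rahul 32, Sven 39, Priya 13.
Sven has the most first-place votes.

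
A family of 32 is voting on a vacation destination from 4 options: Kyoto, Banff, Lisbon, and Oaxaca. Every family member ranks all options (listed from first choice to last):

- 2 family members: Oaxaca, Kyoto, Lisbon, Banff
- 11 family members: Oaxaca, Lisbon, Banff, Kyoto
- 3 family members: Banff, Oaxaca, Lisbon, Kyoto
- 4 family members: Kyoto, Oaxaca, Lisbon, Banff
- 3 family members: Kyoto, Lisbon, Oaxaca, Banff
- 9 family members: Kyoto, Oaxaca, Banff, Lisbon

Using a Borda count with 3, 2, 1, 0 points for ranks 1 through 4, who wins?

Oaxaca

Kyoto: 2·2 + 11·0 + 3·0 + 4·3 + 3·3 + 9·3 = 52
Banff: 2·0 + 11·1 + 3·3 + 4·0 + 3·0 + 9·1 = 29
Lisbon: 2·1 + 11·2 + 3·1 + 4·1 + 3·2 + 9·0 = 37
Oaxaca: 2·3 + 11·3 + 3·2 + 4·2 + 3·1 + 9·2 = 74
Oaxaca has the highest Borda score (74).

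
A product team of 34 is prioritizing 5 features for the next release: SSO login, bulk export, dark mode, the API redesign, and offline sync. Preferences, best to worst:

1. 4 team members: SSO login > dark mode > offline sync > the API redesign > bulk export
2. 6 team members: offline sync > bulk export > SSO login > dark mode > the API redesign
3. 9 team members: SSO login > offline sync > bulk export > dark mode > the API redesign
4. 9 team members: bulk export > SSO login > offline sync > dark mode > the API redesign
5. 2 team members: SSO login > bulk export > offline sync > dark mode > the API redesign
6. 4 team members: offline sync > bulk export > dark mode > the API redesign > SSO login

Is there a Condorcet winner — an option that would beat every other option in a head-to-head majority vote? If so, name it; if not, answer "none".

none

Checking pairwise contests:
bulk export beats SSO login 19–15.
offline sync beats bulk export 23–11.
SSO login beats dark mode 30–4.
SSO login beats the API redesign 30–4.
SSO login beats offline sync 24–10.
Every option loses at least one head-to-head, so there is no Condorcet winner.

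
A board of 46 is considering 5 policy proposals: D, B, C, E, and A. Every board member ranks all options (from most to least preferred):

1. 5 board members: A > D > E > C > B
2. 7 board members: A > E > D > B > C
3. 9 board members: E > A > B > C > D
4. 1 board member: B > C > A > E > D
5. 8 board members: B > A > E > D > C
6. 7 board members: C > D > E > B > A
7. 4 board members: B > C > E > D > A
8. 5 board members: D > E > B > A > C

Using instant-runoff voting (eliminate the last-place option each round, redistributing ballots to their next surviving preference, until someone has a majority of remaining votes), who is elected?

Round 1: D 5, B 13, C 7, E 9, A 12. Eliminate D.
Round 2: B 13, C 7, E 14, A 12. Eliminate C.
Round 3: B 13, E 21, A 12. Eliminate A.
Round 4: B 13, E 33. E has a majority.

E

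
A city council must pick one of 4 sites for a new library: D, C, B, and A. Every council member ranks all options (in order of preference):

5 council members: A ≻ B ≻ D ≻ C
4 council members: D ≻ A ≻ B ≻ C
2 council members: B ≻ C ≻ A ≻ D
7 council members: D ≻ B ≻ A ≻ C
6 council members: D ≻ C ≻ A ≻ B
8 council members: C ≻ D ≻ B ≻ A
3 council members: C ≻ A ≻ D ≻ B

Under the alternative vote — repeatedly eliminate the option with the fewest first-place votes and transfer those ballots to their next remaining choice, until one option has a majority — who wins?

Round 1: D 17, C 11, B 2, A 5. Eliminate B.
Round 2: D 17, C 13, A 5. Eliminate A.
Round 3: D 22, C 13. D has a majority.

D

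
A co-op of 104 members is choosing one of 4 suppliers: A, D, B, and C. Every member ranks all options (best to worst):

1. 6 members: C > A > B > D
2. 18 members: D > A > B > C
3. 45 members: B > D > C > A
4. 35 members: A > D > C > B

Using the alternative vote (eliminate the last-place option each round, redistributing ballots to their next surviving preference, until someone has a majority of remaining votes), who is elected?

A

Round 1: A 35, D 18, B 45, C 6. Eliminate C.
Round 2: A 41, D 18, B 45. Eliminate D.
Round 3: A 59, B 45. A has a majority.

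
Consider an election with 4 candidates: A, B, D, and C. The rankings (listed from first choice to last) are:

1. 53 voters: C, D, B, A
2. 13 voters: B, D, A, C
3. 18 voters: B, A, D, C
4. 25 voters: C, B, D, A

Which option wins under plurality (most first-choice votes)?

C

First-place votes: A 0, B 31, D 0, C 78.
C has the most first-place votes.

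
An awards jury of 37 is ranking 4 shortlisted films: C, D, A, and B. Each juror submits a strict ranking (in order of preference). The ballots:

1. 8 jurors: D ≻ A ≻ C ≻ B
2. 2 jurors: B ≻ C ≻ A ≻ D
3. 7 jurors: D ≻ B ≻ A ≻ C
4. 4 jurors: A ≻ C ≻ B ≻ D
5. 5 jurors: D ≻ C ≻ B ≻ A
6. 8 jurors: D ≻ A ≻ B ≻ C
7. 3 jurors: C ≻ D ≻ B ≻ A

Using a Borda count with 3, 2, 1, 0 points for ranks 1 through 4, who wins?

D

C: 8·1 + 2·2 + 7·0 + 4·2 + 5·2 + 8·0 + 3·3 = 39
D: 8·3 + 2·0 + 7·3 + 4·0 + 5·3 + 8·3 + 3·2 = 90
A: 8·2 + 2·1 + 7·1 + 4·3 + 5·0 + 8·2 + 3·0 = 53
B: 8·0 + 2·3 + 7·2 + 4·1 + 5·1 + 8·1 + 3·1 = 40
D has the highest Borda score (90).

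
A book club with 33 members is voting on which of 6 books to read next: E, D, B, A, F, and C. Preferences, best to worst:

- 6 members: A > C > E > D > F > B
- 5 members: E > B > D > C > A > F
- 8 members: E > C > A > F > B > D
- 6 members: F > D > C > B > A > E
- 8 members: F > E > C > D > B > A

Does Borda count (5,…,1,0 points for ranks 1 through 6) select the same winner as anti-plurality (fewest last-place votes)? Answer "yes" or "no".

Borda — scores: E 115, D 67, B 48, A 65, F 92, C 108. Winner: E.
Anti-plurality — last-place votes: E 6, D 8, B 6, A 8, F 5, C 0. Winner: C.
The two methods disagree.

no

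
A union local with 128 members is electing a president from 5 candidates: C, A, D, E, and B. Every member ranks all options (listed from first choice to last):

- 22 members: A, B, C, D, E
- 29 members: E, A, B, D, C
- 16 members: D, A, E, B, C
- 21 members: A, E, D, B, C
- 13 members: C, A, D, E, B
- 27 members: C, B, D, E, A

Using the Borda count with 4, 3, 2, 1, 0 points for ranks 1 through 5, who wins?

A

C: 22·2 + 29·0 + 16·0 + 21·0 + 13·4 + 27·4 = 204
A: 22·4 + 29·3 + 16·3 + 21·4 + 13·3 + 27·0 = 346
D: 22·1 + 29·1 + 16·4 + 21·2 + 13·2 + 27·2 = 237
E: 22·0 + 29·4 + 16·2 + 21·3 + 13·1 + 27·1 = 251
B: 22·3 + 29·2 + 16·1 + 21·1 + 13·0 + 27·3 = 242
A has the highest Borda score (346).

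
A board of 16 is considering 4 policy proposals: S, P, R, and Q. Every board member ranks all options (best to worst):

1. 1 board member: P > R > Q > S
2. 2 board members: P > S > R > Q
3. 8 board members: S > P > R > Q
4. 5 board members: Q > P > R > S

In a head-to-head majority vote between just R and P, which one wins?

Voters preferring R to P: 0; preferring P to R: 16.
P wins the head-to-head.

P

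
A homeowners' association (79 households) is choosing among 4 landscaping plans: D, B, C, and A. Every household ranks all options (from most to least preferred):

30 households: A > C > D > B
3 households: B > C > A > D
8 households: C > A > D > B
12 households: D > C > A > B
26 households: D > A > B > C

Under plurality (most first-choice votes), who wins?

D

First-place votes: D 38, B 3, C 8, A 30.
D has the most first-place votes.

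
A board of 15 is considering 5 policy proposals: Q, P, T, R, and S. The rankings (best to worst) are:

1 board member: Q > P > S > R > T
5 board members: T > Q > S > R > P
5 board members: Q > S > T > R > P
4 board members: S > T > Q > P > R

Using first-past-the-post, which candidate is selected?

Q

First-place votes: Q 6, P 0, T 5, R 0, S 4.
Q has the most first-place votes.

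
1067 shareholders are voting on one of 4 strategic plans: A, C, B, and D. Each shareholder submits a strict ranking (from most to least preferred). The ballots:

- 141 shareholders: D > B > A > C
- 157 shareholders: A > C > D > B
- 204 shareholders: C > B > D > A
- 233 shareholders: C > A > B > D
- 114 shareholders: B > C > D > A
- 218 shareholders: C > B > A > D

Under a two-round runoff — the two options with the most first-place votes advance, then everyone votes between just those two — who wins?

C

Round 1 first-place votes: A 157, C 655, B 114, D 141.
C and A advance.
Runoff: C is preferred to A by 769 voters; A by 298.
C wins the runoff.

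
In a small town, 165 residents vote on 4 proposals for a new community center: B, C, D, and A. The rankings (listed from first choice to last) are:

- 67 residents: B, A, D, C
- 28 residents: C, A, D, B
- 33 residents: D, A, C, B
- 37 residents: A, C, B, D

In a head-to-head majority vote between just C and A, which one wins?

Voters preferring C to A: 28; preferring A to C: 137.
A wins the head-to-head.

A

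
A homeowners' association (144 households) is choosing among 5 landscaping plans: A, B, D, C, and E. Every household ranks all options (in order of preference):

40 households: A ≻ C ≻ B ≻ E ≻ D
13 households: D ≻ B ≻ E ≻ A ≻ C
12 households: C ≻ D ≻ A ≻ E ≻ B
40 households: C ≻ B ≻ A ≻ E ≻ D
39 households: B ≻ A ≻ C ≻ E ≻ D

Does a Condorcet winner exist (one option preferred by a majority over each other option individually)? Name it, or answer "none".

Checking pairwise contests:
B beats A 92–52.
C beats B 92–52.
A beats D 119–25.
A beats C 92–52.
A beats E 131–13.
Every option loses at least one head-to-head, so there is no Condorcet winner.

none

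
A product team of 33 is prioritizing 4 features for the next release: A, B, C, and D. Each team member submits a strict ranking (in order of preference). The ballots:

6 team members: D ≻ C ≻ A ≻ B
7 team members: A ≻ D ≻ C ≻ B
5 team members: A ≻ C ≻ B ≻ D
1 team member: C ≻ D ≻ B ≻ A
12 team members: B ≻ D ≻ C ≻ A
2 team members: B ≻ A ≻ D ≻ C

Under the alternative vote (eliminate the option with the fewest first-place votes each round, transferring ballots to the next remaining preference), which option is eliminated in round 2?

D

Round 1: A 12, B 14, C 1, D 6. Eliminate C.
Round 2: A 12, B 14, D 7. Eliminate D.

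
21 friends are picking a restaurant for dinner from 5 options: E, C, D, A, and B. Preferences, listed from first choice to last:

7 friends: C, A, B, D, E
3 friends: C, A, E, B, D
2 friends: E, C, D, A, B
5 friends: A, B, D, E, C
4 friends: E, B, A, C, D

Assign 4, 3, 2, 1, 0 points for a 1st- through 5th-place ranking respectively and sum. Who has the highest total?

A

E: 7·0 + 3·2 + 2·4 + 5·1 + 4·4 = 35
C: 7·4 + 3·4 + 2·3 + 5·0 + 4·1 = 50
D: 7·1 + 3·0 + 2·2 + 5·2 + 4·0 = 21
A: 7·3 + 3·3 + 2·1 + 5·4 + 4·2 = 60
B: 7·2 + 3·1 + 2·0 + 5·3 + 4·3 = 44
A has the highest Borda score (60).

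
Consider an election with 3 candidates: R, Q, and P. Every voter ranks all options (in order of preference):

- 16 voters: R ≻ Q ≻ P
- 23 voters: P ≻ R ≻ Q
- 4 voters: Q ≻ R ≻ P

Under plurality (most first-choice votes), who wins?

P

First-place votes: R 16, Q 4, P 23.
P has the most first-place votes.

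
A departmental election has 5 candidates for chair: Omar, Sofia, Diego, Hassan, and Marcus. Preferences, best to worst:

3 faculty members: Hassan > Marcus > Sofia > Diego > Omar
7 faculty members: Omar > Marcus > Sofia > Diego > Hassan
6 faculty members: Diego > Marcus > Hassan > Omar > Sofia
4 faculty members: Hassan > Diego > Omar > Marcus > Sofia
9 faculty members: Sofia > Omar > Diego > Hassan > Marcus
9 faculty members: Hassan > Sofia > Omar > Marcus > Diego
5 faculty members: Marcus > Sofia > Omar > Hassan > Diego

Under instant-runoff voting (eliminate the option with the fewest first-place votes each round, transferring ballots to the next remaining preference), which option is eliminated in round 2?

Diego

Round 1: Omar 7, Sofia 9, Diego 6, Hassan 16, Marcus 5. Eliminate Marcus.
Round 2: Omar 7, Sofia 14, Diego 6, Hassan 16. Eliminate Diego.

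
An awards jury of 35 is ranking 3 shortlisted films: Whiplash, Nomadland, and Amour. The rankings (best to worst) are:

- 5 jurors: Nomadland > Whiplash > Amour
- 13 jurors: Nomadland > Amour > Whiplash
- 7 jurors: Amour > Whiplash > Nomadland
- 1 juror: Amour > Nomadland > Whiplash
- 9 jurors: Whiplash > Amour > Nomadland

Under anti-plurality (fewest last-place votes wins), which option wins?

Amour

Last-place votes: Whiplash 14, Nomadland 16, Amour 5.
Amour is ranked last by the fewest voters, so Amour wins.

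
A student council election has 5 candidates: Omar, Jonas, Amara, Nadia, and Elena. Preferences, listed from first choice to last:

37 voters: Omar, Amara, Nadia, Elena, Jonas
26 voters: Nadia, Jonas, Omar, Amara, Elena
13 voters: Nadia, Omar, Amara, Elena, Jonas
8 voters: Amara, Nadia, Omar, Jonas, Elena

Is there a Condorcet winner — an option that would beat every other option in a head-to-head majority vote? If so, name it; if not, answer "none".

Checking pairwise contests:
Nadia beats Omar 47–37.
Omar beats Jonas 58–26.
Omar beats Amara 76–8.
Amara beats Nadia 45–39.
Omar beats Elena 84–0.
Every option loses at least one head-to-head, so there is no Condorcet winner.

none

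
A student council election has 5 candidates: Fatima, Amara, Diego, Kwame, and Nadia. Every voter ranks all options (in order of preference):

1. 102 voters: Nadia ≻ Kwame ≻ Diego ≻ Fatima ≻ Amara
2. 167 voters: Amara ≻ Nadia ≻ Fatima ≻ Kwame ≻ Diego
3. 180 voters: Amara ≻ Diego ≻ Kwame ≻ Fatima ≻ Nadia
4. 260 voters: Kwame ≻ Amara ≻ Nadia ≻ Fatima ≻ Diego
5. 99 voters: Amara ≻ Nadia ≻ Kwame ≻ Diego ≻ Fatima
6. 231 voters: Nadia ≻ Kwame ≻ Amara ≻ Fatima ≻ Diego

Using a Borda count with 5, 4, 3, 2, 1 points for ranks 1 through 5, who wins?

Fatima: 102·2 + 167·3 + 180·2 + 260·2 + 99·1 + 231·2 = 2146
Amara: 102·1 + 167·5 + 180·5 + 260·4 + 99·5 + 231·3 = 4065
Diego: 102·3 + 167·1 + 180·4 + 260·1 + 99·2 + 231·1 = 1882
Kwame: 102·4 + 167·2 + 180·3 + 260·5 + 99·3 + 231·4 = 3803
Nadia: 102·5 + 167·4 + 180·1 + 260·3 + 99·4 + 231·5 = 3689
Amara has the highest Borda score (4065).

Amara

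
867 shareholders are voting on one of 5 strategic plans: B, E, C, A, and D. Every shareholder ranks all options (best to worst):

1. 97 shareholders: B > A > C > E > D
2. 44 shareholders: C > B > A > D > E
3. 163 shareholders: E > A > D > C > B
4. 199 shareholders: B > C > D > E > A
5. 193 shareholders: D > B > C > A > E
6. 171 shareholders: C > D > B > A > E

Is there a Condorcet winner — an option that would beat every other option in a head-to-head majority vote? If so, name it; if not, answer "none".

Checking pairwise contests:
D beats B 527–340.
B beats E 704–163.
B beats C 489–378.
B beats A 704–163.
C beats D 511–356.
Every option loses at least one head-to-head, so there is no Condorcet winner.

none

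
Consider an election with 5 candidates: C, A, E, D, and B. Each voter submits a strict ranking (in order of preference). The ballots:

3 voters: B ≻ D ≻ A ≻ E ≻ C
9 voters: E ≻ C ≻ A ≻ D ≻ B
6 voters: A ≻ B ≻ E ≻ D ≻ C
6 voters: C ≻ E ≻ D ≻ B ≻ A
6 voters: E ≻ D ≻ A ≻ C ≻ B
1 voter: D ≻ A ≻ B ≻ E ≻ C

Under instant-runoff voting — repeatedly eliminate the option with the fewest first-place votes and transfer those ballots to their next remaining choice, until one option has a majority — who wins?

E

Round 1: C 6, A 6, E 15, D 1, B 3. Eliminate D.
Round 2: C 6, A 7, E 15, B 3. Eliminate B.
Round 3: C 6, A 10, E 15. Eliminate C.
Round 4: A 10, E 21. E has a majority.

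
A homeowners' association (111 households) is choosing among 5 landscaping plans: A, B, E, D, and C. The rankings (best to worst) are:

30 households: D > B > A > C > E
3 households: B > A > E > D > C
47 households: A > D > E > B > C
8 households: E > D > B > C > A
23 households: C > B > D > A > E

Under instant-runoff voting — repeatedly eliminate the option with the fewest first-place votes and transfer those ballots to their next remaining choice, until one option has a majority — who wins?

Round 1: A 47, B 3, E 8, D 30, C 23. Eliminate B.
Round 2: A 50, E 8, D 30, C 23. Eliminate E.
Round 3: A 50, D 38, C 23. Eliminate C.
Round 4: A 50, D 61. D has a majority.

D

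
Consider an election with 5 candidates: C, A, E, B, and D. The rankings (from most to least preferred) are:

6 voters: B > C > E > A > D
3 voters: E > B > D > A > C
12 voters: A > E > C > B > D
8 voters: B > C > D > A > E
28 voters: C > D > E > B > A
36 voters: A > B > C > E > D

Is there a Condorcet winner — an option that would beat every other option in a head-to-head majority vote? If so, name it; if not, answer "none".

A vs C: 51–42 for A.
A vs E: 56–37 for A.
A vs B: 48–45 for A.
A vs D: 54–39 for A.
A beats every other option head-to-head.

A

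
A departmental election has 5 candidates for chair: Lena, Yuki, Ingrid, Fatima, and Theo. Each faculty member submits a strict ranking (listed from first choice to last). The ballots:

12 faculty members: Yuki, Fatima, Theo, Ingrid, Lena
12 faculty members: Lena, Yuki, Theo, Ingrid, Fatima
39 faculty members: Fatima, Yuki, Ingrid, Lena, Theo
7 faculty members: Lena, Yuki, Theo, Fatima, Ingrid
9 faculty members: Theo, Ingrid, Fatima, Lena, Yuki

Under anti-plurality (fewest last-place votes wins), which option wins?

Last-place votes: Lena 12, Yuki 9, Ingrid 7, Fatima 12, Theo 39.
Ingrid is ranked last by the fewest voters, so Ingrid wins.

Ingrid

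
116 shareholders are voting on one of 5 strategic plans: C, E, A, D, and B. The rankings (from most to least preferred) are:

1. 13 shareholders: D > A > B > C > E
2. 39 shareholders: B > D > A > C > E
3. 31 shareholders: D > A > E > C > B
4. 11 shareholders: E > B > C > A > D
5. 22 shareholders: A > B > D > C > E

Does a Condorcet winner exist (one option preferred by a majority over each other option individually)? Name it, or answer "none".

none

Checking pairwise contests:
A beats C 105–11.
C beats E 74–42.
D beats A 83–33.
B beats D 72–44.
A beats B 66–50.
Every option loses at least one head-to-head, so there is no Condorcet winner.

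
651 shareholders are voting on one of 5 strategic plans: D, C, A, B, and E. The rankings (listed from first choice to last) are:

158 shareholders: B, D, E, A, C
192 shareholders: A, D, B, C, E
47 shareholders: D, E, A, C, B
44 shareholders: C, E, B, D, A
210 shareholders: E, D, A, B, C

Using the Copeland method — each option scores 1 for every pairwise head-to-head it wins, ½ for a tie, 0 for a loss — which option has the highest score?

D

D: beats C, A, B, and E → score 4.
C: loses to D, A, B, and E → score 0.
A: beats C and B; loses to D and E → score 2.
B: beats C and E; loses to D and A → score 2.
E: beats C and A; loses to D and B → score 2.
D has the best pairwise record.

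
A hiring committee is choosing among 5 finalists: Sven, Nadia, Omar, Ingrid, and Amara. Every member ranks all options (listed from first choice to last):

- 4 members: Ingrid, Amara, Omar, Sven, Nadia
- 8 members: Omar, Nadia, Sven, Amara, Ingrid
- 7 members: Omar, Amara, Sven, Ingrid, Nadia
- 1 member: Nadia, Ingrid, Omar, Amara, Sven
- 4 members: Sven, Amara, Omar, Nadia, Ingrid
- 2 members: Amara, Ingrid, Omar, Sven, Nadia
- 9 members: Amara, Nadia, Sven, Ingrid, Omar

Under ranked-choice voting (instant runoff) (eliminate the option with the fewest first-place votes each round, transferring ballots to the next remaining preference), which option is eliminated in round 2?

Round 1: Sven 4, Nadia 1, Omar 15, Ingrid 4, Amara 11. Eliminate Nadia.
Round 2: Sven 4, Omar 15, Ingrid 5, Amara 11. Eliminate Sven.

Sven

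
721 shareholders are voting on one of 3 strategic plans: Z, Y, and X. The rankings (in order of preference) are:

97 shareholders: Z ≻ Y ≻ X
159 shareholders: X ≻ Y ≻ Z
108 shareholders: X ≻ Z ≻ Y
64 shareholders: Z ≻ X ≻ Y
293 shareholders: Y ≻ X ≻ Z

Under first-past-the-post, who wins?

Y

First-place votes: Z 161, Y 293, X 267.
Y has the most first-place votes.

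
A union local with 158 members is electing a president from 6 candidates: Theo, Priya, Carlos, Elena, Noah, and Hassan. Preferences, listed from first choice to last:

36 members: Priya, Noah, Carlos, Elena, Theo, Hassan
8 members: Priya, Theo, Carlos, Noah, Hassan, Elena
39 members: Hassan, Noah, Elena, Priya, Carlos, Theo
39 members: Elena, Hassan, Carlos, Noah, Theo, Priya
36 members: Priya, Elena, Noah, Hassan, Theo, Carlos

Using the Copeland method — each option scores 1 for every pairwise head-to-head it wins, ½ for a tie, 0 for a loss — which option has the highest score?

Priya

Theo: loses to Priya, Carlos, Elena, Noah, and Hassan → score 0.
Priya: beats Theo, Carlos, Elena, Noah, and Hassan → score 5.
Carlos: beats Theo; loses to Priya, Elena, Noah, and Hassan → score 1.
Elena: beats Theo, Carlos, and Hassan; loses to Priya and Noah → score 3.
Noah: beats Theo, Carlos, Elena, and Hassan; loses to Priya → score 4.
Hassan: beats Theo and Carlos; loses to Priya, Elena, and Noah → score 2.
Priya has the best pairwise record.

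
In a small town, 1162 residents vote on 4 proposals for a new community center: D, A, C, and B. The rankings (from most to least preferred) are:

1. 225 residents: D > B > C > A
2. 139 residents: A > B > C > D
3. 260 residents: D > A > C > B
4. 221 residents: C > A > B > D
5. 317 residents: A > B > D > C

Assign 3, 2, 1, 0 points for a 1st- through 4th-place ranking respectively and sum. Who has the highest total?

D: 225·3 + 139·0 + 260·3 + 221·0 + 317·1 = 1772
A: 225·0 + 139·3 + 260·2 + 221·2 + 317·3 = 2330
C: 225·1 + 139·1 + 260·1 + 221·3 + 317·0 = 1287
B: 225·2 + 139·2 + 260·0 + 221·1 + 317·2 = 1583
A has the highest Borda score (2330).

A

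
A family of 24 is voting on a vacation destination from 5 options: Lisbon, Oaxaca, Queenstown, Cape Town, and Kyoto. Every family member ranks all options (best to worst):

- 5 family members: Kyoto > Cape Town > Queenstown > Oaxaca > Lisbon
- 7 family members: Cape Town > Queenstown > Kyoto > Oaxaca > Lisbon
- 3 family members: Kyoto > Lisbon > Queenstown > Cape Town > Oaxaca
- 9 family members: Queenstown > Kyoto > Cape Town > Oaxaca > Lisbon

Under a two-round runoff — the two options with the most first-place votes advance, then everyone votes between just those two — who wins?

Queenstown

Round 1 first-place votes: Lisbon 0, Oaxaca 0, Queenstown 9, Cape Town 7, Kyoto 8.
Queenstown and Kyoto advance.
Runoff: Queenstown is preferred to Kyoto by 16 voters; Kyoto by 8.
Queenstown wins the runoff.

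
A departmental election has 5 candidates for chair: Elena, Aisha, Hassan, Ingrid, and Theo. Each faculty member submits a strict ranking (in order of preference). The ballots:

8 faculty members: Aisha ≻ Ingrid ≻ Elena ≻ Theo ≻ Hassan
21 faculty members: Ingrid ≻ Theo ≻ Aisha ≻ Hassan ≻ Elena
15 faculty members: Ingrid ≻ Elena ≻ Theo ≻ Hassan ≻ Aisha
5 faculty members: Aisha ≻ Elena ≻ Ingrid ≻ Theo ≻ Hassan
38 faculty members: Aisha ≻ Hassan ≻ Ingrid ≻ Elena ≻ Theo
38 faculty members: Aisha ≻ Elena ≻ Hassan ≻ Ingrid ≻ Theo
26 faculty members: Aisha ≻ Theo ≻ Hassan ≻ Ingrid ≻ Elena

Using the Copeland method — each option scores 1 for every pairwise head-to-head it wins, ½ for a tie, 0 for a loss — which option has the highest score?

Elena: beats Theo; loses to Aisha, Hassan, and Ingrid → score 1.
Aisha: beats Elena, Hassan, Ingrid, and Theo → score 4.
Hassan: beats Elena, Ingrid, and Theo; loses to Aisha → score 3.
Ingrid: beats Elena and Theo; loses to Aisha and Hassan → score 2.
Theo: loses to Elena, Aisha, Hassan, and Ingrid → score 0.
Aisha has the best pairwise record.

Aisha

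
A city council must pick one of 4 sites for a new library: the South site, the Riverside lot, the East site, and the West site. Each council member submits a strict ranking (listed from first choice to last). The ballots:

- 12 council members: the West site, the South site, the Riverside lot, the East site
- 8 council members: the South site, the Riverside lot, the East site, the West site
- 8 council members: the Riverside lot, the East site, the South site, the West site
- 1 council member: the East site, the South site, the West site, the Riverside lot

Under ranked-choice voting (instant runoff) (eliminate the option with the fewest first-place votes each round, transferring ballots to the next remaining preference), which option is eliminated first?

Round 1: the South site 8, the Riverside lot 8, the East site 1, the West site 12. Eliminate the East site.

the East site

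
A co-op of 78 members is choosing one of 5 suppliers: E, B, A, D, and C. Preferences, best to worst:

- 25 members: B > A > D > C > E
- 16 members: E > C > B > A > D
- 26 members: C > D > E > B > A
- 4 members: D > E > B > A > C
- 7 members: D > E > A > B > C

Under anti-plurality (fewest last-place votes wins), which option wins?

B

Last-place votes: E 25, B 0, A 26, D 16, C 11.
B is ranked last by the fewest voters, so B wins.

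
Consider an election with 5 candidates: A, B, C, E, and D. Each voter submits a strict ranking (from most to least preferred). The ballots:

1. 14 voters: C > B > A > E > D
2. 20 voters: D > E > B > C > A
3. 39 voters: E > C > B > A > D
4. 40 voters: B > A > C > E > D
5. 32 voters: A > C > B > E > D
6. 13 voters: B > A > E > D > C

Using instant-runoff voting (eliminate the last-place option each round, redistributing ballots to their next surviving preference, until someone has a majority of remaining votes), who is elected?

Round 1: A 32, B 53, C 14, E 39, D 20. Eliminate C.
Round 2: A 32, B 67, E 39, D 20. Eliminate D.
Round 3: A 32, B 67, E 59. Eliminate A.
Round 4: B 99, E 59. B has a majority.

B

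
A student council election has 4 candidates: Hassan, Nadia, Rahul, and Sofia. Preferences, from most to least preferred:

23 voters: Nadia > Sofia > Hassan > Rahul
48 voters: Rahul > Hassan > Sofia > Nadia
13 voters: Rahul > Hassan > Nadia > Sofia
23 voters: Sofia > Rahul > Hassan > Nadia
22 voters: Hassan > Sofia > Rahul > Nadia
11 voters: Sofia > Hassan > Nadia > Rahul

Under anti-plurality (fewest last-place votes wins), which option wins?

Hassan

Last-place votes: Hassan 0, Nadia 93, Rahul 34, Sofia 13.
Hassan is ranked last by the fewest voters, so Hassan wins.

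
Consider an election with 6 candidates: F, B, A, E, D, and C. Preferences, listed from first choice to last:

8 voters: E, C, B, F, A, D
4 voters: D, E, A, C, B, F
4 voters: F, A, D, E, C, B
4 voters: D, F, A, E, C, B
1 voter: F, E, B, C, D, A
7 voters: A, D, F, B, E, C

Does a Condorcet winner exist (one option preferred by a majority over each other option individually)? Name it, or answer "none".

Checking pairwise contests:
D beats F 15–13.
F beats B 16–12.
F beats A 17–11.
F beats E 16–12.
A beats D 19–9.
F beats C 16–12.
Every option loses at least one head-to-head, so there is no Condorcet winner.

none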